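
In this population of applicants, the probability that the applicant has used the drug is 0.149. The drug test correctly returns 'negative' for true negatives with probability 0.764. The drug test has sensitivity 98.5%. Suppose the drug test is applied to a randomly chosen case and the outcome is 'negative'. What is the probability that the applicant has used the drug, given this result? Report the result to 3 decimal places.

P(H | E) ≈ 0.003

Let H be the event that the applicant has used the drug. P(H) = 0.149, so P(¬H) = 0.851. With E the 'negative' result, P(E|H) = 0.015 and P(E|¬H) = 0.764.
P(E) = 0.015·0.149 + 0.764·0.851 = 0.0022350 + 0.65016 = 0.65240.
By Bayes' theorem, P(H|E) = 0.0022350 / 0.65240 = 0.003.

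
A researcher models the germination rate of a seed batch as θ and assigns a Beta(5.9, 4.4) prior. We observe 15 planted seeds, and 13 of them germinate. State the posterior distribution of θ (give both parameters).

The binomial likelihood is conjugate to the Beta prior: with 13 successes and 2 failures, the posterior is Beta(5.9+13, 4.4+2) = Beta(18.9, 6.4).

Posterior: Beta(18.9, 6.4)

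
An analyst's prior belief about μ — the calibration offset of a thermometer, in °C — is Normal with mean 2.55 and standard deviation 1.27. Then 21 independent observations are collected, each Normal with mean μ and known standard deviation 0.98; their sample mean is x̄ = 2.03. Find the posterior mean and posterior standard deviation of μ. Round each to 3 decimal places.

Posterior mean ≈ 2.044; posterior SD ≈ 0.211

Prior precision 1/τ₀² = 1/1.27² = 0.620001; data precision n/σ² = 21/0.98² = 21.8659.
Posterior precision = 0.620001 + 21.8659 = 22.4859, giving posterior SD = 1/√22.4859 = 0.211.
Posterior mean = (0.620001·2.55 + 21.8659·2.03) / 22.4859 = 2.044.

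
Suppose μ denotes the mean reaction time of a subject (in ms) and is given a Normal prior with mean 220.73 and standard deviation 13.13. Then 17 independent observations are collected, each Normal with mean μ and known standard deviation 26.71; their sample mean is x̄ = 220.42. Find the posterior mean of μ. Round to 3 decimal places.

Posterior mean ≈ 220.481

With known σ, the Normal prior is conjugate. Weight on the data is w = (n/σ²)/(n/σ² + 1/τ₀²) = 0.0238287/(0.0238287+0.00580057) = 0.80423.
Posterior mean = w·x̄ + (1−w)·μ₀ = 0.80423·220.42 + 0.19577·220.73 = 220.481.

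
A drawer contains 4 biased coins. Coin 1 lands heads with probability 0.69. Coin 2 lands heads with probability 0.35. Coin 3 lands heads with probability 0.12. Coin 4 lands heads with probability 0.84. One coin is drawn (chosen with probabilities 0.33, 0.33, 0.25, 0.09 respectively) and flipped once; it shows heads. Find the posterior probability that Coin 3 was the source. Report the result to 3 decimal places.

Posterior probability ≈ 0.067

Tabulate prior·likelihood by source: [1] prior 0.33, lik 0.69, product 0.2277; [2] prior 0.33, lik 0.35, product 0.1155; [3] prior 0.25, lik 0.12, product 0.03000; [4] prior 0.09, lik 0.84, product 0.07560.
Normalizing constant = 0.44880; the posterior for Coin 3 is its product over the sum, 0.03000/0.44880 = 0.067.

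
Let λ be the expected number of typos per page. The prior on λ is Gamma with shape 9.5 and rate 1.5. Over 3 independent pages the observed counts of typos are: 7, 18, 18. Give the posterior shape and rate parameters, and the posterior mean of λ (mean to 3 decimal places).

Total count ∑xᵢ = 43 over n = 3 pages.
Gamma is conjugate to the Poisson likelihood: posterior is Gamma(shape = 9.5+43 = 52.5, rate = 1.5+3 = 4.5).
E[λ | data] = 52.5/4.5 = 11.667.

Posterior: Gamma(shape=52.5, rate=4.5); mean ≈ 11.667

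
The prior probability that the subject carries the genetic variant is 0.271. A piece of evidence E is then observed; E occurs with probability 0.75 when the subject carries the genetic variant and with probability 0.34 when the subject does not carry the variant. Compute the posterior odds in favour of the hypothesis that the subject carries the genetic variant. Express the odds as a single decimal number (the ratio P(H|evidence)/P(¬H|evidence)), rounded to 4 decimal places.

Prior odds = 0.271/(1−0.271) = 0.37174.
Likelihood ratio for E = 0.75/0.34 = 2.2059.
Posterior odds = prior odds × LR = 0.82002.

Posterior odds ≈ 0.8200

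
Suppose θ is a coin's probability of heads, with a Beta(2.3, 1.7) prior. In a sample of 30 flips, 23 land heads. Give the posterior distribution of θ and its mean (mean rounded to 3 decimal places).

Posterior: Beta(25.3, 8.7); mean ≈ 0.744

Observing 23 successes and 7 failures updates Beta(2.3, 1.7) by adding the success and failure counts to the two shape parameters: α = 2.3+23 = 25.3, β = 1.7+7 = 8.7.
Posterior mean = α/(α+β) = 25.3/34 = 0.744.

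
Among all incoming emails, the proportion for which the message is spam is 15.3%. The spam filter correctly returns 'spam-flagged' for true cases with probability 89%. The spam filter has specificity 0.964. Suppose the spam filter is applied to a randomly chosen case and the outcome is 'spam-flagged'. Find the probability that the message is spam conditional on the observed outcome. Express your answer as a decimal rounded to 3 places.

Write H for 'the message is spam'. Prior odds H:¬H = 0.153/0.847 = 0.18064. For the 'spam-flagged' outcome, the likelihood ratio is 0.89/0.036 = 24.722.
Posterior odds = 0.18064 × 24.722 = 4.4658, so P(H|E) = 4.4658/(1+4.4658) = 0.817.

P(H | E) ≈ 0.817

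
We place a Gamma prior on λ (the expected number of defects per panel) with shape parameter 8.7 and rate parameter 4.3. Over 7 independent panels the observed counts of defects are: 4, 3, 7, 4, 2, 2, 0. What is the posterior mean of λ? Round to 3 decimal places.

Total count ∑xᵢ = 22 over n = 7 panels.
Gamma is conjugate to the Poisson likelihood: posterior is Gamma(shape = 8.7+22 = 30.7, rate = 4.3+7 = 11.3).
Posterior mean = shape/rate = 30.7/11.3 = 2.717.

Posterior mean ≈ 2.717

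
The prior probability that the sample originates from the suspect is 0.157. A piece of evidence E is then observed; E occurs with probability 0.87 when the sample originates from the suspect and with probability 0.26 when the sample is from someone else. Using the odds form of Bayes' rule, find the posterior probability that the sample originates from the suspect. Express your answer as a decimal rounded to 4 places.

Posterior probability ≈ 0.3839

Prior odds = 0.157/(1−0.157) = 0.18624. In log-odds, ln(0.18624) = -1.6807.
Add log likelihood ratio: ln(3.3462) = 1.2078.
Posterior log-odds = -0.47291, so posterior odds = exp(-0.47291) = 0.62319. Converting, P(H|E) = 0.62319/1.6232 = 0.3839.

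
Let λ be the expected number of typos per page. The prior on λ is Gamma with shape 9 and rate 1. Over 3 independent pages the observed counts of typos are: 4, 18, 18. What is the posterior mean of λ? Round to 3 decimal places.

Total count ∑xᵢ = 40 over n = 3 pages.
Gamma is conjugate to the Poisson likelihood: posterior is Gamma(shape = 9+40 = 49, rate = 1+3 = 4).
Posterior mean = shape/rate = 49/4 = 12.250.

Posterior mean ≈ 12.250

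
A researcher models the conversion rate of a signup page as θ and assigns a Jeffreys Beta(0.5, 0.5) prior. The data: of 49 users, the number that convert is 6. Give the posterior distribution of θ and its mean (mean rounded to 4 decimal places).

The binomial likelihood is conjugate to the Beta prior: with 6 successes and 43 failures, the posterior is Beta(0.5+6, 0.5+43) = Beta(6.5, 43.5).
Posterior mean = α/(α+β) = 6.5/50 = 0.1300.

Posterior: Beta(6.5, 43.5); mean ≈ 0.1300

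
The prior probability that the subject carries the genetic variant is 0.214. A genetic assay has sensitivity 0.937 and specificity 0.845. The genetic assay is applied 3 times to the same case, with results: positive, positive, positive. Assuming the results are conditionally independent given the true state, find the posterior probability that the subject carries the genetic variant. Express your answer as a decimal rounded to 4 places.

With H the event that the subject carries the genetic variant, the joint likelihood of the observed sequence is P(data|H) = 0.937·0.937·0.937 = 0.82266 and P(data|¬H) = 0.155·0.155·0.155 = 0.0037239.
Bayes: P(H|data) = 0.214·0.82266 / (0.214·0.82266 + 0.786·0.0037239) = 0.17605/0.17898 = 0.9836.

Posterior P(H) ≈ 0.9836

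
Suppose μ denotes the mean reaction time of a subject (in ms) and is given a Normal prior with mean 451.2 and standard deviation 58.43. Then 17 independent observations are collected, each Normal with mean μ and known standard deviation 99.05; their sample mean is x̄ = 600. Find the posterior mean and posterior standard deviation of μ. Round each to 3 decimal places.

Posterior mean ≈ 578.484; posterior SD ≈ 22.219

Prior precision 1/τ₀² = 1/58.43² = 0.00029291; data precision n/σ² = 17/99.05² = 0.00173277.
Posterior precision = 0.00029291 + 0.00173277 = 0.00202567, giving posterior SD = 1/√0.00202567 = 22.219.
Posterior mean = (0.00029291·451.2 + 0.00173277·600) / 0.00202567 = 578.484.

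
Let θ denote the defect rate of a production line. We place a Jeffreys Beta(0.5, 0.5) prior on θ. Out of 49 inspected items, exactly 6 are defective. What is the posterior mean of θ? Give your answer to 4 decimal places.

Posterior mean ≈ 0.1300

Observing 6 successes and 43 failures updates Beta(0.5, 0.5) by adding the success and failure counts to the two shape parameters: α = 0.5+6 = 6.5, β = 0.5+43 = 43.5.
E[θ | data] = 6.5/(6.5+43.5) = 0.1300.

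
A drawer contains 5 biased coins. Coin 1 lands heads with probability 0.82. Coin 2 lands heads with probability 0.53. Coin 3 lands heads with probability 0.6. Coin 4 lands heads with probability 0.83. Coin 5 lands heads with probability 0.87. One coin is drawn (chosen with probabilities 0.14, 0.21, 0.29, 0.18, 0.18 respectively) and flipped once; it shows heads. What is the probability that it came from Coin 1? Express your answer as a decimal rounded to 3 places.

Tabulate prior·likelihood by source: [1] prior 0.14, lik 0.82, product 0.1148; [2] prior 0.21, lik 0.53, product 0.1113; [3] prior 0.29, lik 0.6, product 0.1740; [4] prior 0.18, lik 0.83, product 0.1494; [5] prior 0.18, lik 0.87, product 0.1566.
Normalizing constant = 0.70610; the posterior for Coin 1 is its product over the sum, 0.1148/0.70610 = 0.163.

Posterior probability ≈ 0.163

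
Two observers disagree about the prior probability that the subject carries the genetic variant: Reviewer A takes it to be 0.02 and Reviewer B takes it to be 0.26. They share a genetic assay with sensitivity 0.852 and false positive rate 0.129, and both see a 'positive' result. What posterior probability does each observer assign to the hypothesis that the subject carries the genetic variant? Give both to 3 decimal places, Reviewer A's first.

The likelihood ratio for a 'positive' result is 0.852/0.129 = 6.6047.
Reviewer A: prior odds 0.02/0.98 = 0.020408; posterior odds 0.13479; posterior probability 0.119.
Reviewer B: prior odds 0.26/0.74 = 0.35135; posterior odds 2.3206; posterior probability 0.699.

Reviewer A: 0.119; Reviewer B: 0.699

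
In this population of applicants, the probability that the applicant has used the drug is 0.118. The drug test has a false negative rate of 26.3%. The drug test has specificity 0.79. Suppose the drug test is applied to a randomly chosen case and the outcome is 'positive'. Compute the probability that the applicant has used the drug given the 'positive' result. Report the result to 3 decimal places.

Write H for 'the applicant has used the drug'. Prior odds H:¬H = 0.118/0.882 = 0.13379. For the 'positive' outcome, the likelihood ratio is 0.737/0.21 = 3.5095.
Posterior odds = 0.13379 × 3.5095 = 0.46953, so P(H|E) = 0.46953/(1+0.46953) = 0.320.

P(H | E) ≈ 0.320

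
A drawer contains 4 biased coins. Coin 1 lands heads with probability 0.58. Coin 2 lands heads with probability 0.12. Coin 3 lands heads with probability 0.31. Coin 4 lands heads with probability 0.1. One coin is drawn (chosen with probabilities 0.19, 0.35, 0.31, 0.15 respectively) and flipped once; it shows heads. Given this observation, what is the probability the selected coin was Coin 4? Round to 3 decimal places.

Posterior probability ≈ 0.057

P(heads|C1) = 0.58; P(heads|C2) = 0.12; P(heads|C3) = 0.31; P(heads|C4) = 0.1.
Prior × likelihood for each source: 0.19·0.58=0.1102, 0.35·0.12=0.04200, 0.31·0.31=0.09610, 0.15·0.1=0.01500. Summing gives P(heads) = 0.26330.
P(Coin 4 | heads) = 0.01500 / 0.26330 = 0.057.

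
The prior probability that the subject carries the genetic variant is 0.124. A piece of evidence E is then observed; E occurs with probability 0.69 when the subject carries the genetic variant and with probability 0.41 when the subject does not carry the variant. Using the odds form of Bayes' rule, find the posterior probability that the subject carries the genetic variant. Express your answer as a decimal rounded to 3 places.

Posterior probability ≈ 0.192

Prior odds = 0.124/(1−0.124) = 0.14155. In log-odds, ln(0.14155) = -1.9551.
Add log likelihood ratio: ln(1.6829) = 0.52053.
Posterior log-odds = -1.4346, so posterior odds = exp(-1.4346) = 0.23822. Converting, P(H|E) = 0.23822/1.2382 = 0.192.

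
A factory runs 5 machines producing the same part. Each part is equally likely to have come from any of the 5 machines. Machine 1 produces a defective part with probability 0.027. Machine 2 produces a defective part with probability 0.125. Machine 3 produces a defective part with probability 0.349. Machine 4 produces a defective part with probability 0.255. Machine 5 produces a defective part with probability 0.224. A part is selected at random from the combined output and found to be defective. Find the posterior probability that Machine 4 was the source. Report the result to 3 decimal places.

Posterior probability ≈ 0.260

P(defective|M1) = 0.027; P(defective|M2) = 0.125; P(defective|M3) = 0.349; P(defective|M4) = 0.255; P(defective|M5) = 0.224.
Prior × likelihood for each source: 0.2·0.027=0.005400, 0.2·0.125=0.02500, 0.2·0.349=0.06980, 0.2·0.255=0.05100, 0.2·0.224=0.04480. Summing gives P(defective) = 0.19600.
P(Machine 4 | defective) = 0.05100 / 0.19600 = 0.260.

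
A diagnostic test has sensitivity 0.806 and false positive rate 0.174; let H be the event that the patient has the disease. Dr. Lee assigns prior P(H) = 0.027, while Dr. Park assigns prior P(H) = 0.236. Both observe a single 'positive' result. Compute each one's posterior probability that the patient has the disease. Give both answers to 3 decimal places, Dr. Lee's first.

Dr. Lee: 0.114; Dr. Park: 0.589

The likelihood ratio for a 'positive' result is 0.806/0.174 = 4.6322.
Dr. Lee: prior odds 0.027/0.973 = 0.027749; posterior odds 0.12854; posterior probability 0.114.
Dr. Park: prior odds 0.236/0.764 = 0.30890; posterior odds 1.4309; posterior probability 0.589.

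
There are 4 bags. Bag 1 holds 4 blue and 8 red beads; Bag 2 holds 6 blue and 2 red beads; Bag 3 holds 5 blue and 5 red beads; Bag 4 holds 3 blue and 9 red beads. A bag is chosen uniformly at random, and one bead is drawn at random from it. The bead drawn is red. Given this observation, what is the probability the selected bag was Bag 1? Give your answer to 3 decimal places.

Tabulate prior·likelihood by source: [1] prior 0.25, lik 0.6667, product 0.1667; [2] prior 0.25, lik 0.25, product 0.06250; [3] prior 0.25, lik 0.5, product 0.1250; [4] prior 0.25, lik 0.75, product 0.1875.
Normalizing constant = 0.54167; the posterior for Bag 1 is its product over the sum, 0.1667/0.54167 = 0.308.

Posterior probability ≈ 0.308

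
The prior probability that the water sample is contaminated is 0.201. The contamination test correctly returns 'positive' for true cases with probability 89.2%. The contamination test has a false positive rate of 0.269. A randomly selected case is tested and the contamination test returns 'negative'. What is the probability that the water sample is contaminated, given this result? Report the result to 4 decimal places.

Write H for 'the water sample is contaminated'. Prior odds H:¬H = 0.201/0.799 = 0.25156. For the 'negative' outcome, the likelihood ratio is 0.108/0.731 = 0.14774.
Posterior odds = 0.25156 × 0.14774 = 0.037167, so P(H|E) = 0.037167/(1+0.037167) = 0.0358.

P(H | E) ≈ 0.0358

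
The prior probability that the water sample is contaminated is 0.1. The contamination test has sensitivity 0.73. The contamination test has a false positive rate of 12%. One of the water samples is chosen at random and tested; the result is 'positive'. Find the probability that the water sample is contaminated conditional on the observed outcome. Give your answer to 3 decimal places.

Write H for 'the water sample is contaminated'. Prior odds H:¬H = 0.1/0.9 = 0.11111. For the 'positive' outcome, the likelihood ratio is 0.73/0.12 = 6.0833.
Posterior odds = 0.11111 × 6.0833 = 0.67593, so P(H|E) = 0.67593/(1+0.67593) = 0.403.

P(H | E) ≈ 0.403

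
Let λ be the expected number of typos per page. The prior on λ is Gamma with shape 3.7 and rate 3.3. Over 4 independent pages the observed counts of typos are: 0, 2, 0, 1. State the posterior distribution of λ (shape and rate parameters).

Posterior: Gamma(shape=6.7, rate=7.3)

The Poisson likelihood adds the total count to the shape and the number of exposure periods to the rate. Here ∑xᵢ = 3 and n = 4, so shape 3.7→6.7 and rate 3.3→7.3.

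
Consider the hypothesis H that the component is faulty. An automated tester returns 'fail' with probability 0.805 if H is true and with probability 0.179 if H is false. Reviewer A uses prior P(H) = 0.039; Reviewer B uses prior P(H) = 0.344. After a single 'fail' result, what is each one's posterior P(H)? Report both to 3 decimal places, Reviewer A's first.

P('+'|H) = 0.805, P('+'|¬H) = 0.179.
Reviewer A: numerator 0.805·0.039 = 0.031395; evidence = 0.031395+0.179·0.961 = 0.20341; posterior = 0.154.
Reviewer B: numerator 0.805·0.344 = 0.27692; evidence = 0.27692+0.179·0.656 = 0.39434; posterior = 0.702.

Reviewer A: 0.154; Reviewer B: 0.702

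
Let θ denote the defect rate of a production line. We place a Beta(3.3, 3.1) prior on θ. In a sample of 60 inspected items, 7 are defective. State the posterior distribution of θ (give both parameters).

The binomial likelihood is conjugate to the Beta prior: with 7 successes and 53 failures, the posterior is Beta(3.3+7, 3.1+53) = Beta(10.3, 56.1).

Posterior: Beta(10.3, 56.1)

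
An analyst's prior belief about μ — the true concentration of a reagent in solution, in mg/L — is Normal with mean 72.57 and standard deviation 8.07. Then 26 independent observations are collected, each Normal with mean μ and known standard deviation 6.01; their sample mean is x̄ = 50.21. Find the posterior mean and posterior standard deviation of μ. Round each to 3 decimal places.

With known σ, the Normal prior is conjugate. Weight on the data is w = (n/σ²)/(n/σ² + 1/τ₀²) = 0.719821/(0.719821+0.0153551) = 0.97911.
Posterior mean = w·x̄ + (1−w)·μ₀ = 0.97911·50.21 + 0.020886·72.57 = 50.677. Posterior variance = 1/(0.719821+0.0153551) = 1.36022, so SD = 1.166.

Posterior mean ≈ 50.677; posterior SD ≈ 1.166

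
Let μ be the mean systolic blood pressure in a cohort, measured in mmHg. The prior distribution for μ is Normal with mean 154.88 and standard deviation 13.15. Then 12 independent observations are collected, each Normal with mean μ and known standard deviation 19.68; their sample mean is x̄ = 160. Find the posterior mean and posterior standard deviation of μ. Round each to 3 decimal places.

With known σ, the Normal prior is conjugate. Weight on the data is w = (n/σ²)/(n/σ² + 1/τ₀²) = 0.0309835/(0.0309835+0.00578294) = 0.84271.
Posterior mean = w·x̄ + (1−w)·μ₀ = 0.84271·160 + 0.15729·154.88 = 159.195. Posterior variance = 1/(0.0309835+0.00578294) = 27.1987, so SD = 5.215.

Posterior mean ≈ 159.195; posterior SD ≈ 5.215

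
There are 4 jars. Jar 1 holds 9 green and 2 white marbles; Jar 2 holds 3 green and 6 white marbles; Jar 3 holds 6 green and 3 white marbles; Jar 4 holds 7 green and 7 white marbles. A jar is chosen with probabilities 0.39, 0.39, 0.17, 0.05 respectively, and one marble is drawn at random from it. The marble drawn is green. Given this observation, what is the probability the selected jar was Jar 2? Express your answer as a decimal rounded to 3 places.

Posterior probability ≈ 0.221

P(green|Jar 1) = 0.8182; P(green|Jar 2) = 0.3333; P(green|Jar 3) = 0.6667; P(green|Jar 4) = 0.5.
Prior × likelihood for each source: 0.39·0.8182=0.3191, 0.39·0.3333=0.1300, 0.17·0.6667=0.1133, 0.05·0.5=0.02500. Summing gives P(green) = 0.58742.
P(Jar 2 | green) = 0.1300 / 0.58742 = 0.221.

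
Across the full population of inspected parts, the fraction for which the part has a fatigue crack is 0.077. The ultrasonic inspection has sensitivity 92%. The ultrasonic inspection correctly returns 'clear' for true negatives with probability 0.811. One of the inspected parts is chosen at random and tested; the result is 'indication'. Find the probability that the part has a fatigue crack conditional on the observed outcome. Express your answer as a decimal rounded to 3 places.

Write H for 'the part has a fatigue crack'. Prior odds H:¬H = 0.077/0.923 = 0.083424. For the 'indication' outcome, the likelihood ratio is 0.92/0.189 = 4.8677.
Posterior odds = 0.083424 × 4.8677 = 0.40608, so P(H|E) = 0.40608/(1+0.40608) = 0.289.

P(H | E) ≈ 0.289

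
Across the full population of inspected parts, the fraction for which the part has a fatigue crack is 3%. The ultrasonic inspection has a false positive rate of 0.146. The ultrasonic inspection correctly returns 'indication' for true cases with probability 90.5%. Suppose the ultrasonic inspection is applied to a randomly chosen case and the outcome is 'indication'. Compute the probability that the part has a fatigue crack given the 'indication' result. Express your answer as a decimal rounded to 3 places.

P(H | E) ≈ 0.161

Let H be the event that the part has a fatigue crack. P(H) = 0.03, so P(¬H) = 0.97. With E the 'indication' result, P(E|H) = 0.905 and P(E|¬H) = 0.146.
P(E) = 0.905·0.03 + 0.146·0.97 = 0.027150 + 0.14162 = 0.16877.
By Bayes' theorem, P(H|E) = 0.027150 / 0.16877 = 0.161.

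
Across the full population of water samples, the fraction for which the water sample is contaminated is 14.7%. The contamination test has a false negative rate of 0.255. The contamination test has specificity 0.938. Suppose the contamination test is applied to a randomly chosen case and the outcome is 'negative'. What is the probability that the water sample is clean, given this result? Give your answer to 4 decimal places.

Let H be the event that the water sample is contaminated. P(H) = 0.147, so P(¬H) = 0.853. With E the 'negative' result, P(E|H) = 0.255 and P(E|¬H) = 0.938.
P(E) = 0.255·0.147 + 0.938·0.853 = 0.037485 + 0.80011 = 0.83760.
By Bayes' theorem, P(H|E) = 0.037485 / 0.83760 = 0.0448. Hence P(¬H|E) = 1 − 0.0448 = 0.9552.

P(¬H | E) ≈ 0.9552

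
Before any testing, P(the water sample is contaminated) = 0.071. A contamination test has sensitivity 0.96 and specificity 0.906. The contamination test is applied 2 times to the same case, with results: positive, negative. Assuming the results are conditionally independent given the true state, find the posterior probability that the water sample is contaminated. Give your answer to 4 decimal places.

Posterior P(H) ≈ 0.0333

With H the event that the water sample is contaminated, the joint likelihood of the observed sequence is P(data|H) = 0.96·0.04 = 0.038400 and P(data|¬H) = 0.094·0.906 = 0.085164.
Bayes: P(H|data) = 0.071·0.038400 / (0.071·0.038400 + 0.929·0.085164) = 0.0027264/0.081844 = 0.0333.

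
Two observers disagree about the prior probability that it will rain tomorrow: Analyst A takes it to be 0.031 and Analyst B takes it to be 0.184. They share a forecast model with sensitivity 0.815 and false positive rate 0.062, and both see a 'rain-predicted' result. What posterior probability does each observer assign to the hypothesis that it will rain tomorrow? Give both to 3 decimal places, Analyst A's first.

The likelihood ratio for a 'rain-predicted' result is 0.815/0.062 = 13.145.
Analyst A: prior odds 0.031/0.969 = 0.031992; posterior odds 0.42054; posterior probability 0.296.
Analyst B: prior odds 0.184/0.816 = 0.22549; posterior odds 2.9641; posterior probability 0.748.

Analyst A: 0.296; Analyst B: 0.748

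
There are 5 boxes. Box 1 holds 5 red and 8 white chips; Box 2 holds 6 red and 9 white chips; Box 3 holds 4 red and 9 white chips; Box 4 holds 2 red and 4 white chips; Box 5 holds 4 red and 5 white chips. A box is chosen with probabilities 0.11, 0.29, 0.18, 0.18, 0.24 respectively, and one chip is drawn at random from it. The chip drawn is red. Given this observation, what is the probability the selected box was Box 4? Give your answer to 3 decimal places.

Posterior probability ≈ 0.158

Tabulate prior·likelihood by source: [1] prior 0.11, lik 0.3846, product 0.04231; [2] prior 0.29, lik 0.4, product 0.1160; [3] prior 0.18, lik 0.3077, product 0.05538; [4] prior 0.18, lik 0.3333, product 0.06000; [5] prior 0.24, lik 0.4444, product 0.1067.
Normalizing constant = 0.38036; the posterior for Box 4 is its product over the sum, 0.06000/0.38036 = 0.158.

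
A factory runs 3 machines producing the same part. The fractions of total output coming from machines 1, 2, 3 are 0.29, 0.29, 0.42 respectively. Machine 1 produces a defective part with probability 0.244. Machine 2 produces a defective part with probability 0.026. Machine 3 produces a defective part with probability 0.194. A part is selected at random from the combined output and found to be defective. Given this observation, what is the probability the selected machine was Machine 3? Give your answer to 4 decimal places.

Posterior probability ≈ 0.5100

P(defective|M1) = 0.244; P(defective|M2) = 0.026; P(defective|M3) = 0.194.
Prior × likelihood for each source: 0.29·0.244=0.07076, 0.29·0.026=0.007540, 0.42·0.194=0.08148. Summing gives P(defective) = 0.15978.
P(Machine 3 | defective) = 0.08148 / 0.15978 = 0.5100.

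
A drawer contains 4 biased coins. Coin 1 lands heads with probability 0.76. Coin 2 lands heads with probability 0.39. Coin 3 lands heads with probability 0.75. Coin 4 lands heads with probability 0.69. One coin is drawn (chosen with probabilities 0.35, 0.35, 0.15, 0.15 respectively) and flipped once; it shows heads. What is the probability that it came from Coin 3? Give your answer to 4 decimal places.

P(heads|C1) = 0.76; P(heads|C2) = 0.39; P(heads|C3) = 0.75; P(heads|C4) = 0.69.
Prior × likelihood for each source: 0.35·0.76=0.2660, 0.35·0.39=0.1365, 0.15·0.75=0.1125, 0.15·0.69=0.1035. Summing gives P(heads) = 0.61850.
P(Coin 3 | heads) = 0.1125 / 0.61850 = 0.1819.

Posterior probability ≈ 0.1819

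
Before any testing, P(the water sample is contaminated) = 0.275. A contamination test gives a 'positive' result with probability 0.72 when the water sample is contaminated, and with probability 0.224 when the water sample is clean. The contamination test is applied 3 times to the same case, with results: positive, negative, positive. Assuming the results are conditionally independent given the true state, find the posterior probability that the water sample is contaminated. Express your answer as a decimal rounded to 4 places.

Let H be the event that the water sample is contaminated; start with P(H) = 0.275. P('positive'|H) = 0.72, P('positive'|¬H) = 0.224.
Update on result 1 ('positive'): P(H) ← 0.72·0.2750 / (0.72·0.2750 + 0.224·0.7250) = 0.19800/0.36040 = 0.5494.
Update on result 2 ('negative'): P(H) ← 0.28·0.5494 / (0.28·0.5494 + 0.776·0.4506) = 0.15383/0.50350 = 0.3055.
Update on result 3 ('positive'): P(H) ← 0.72·0.3055 / (0.72·0.3055 + 0.224·0.6945) = 0.21997/0.37554 = 0.5858.

Posterior P(H) ≈ 0.5858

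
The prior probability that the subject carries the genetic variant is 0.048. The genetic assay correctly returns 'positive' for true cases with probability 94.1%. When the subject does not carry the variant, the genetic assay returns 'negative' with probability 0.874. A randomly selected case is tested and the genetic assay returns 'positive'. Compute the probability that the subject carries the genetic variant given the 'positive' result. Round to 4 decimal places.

P(H | E) ≈ 0.2735

Write H for 'the subject carries the genetic variant'. Prior odds H:¬H = 0.048/0.952 = 0.050420. For the 'positive' outcome, the likelihood ratio is 0.941/0.126 = 7.4683.
Posterior odds = 0.050420 × 7.4683 = 0.37655, so P(H|E) = 0.37655/(1+0.37655) = 0.2735.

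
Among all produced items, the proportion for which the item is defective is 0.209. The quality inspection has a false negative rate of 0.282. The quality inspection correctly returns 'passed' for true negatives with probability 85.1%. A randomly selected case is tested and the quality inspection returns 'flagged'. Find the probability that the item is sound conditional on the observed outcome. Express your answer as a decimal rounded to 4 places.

P(¬H | E) ≈ 0.4399

Let H be the event that the item is defective. P(H) = 0.209, so P(¬H) = 0.791. With E the 'flagged' result, P(E|H) = 0.718 and P(E|¬H) = 0.149.
P(E) = 0.718·0.209 + 0.149·0.791 = 0.15006 + 0.11786 = 0.26792.
By Bayes' theorem, P(H|E) = 0.15006 / 0.26792 = 0.5601. Hence P(¬H|E) = 1 − 0.5601 = 0.4399.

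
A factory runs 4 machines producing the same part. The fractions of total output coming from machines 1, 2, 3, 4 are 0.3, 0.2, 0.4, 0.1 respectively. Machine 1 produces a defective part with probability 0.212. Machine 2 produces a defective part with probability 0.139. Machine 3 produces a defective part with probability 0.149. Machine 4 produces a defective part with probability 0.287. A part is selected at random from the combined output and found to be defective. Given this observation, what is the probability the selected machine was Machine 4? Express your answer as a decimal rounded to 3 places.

P(defective|M1) = 0.212; P(defective|M2) = 0.139; P(defective|M3) = 0.149; P(defective|M4) = 0.287.
Prior × likelihood for each source: 0.3·0.212=0.06360, 0.2·0.139=0.02780, 0.4·0.149=0.05960, 0.1·0.287=0.02870. Summing gives P(defective) = 0.17970.
P(Machine 4 | defective) = 0.02870 / 0.17970 = 0.160.

Posterior probability ≈ 0.160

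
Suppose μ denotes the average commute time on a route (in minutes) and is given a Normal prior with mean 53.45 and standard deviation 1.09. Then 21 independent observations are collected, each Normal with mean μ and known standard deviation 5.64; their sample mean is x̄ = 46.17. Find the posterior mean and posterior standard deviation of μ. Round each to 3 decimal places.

With known σ, the Normal prior is conjugate. Weight on the data is w = (n/σ²)/(n/σ² + 1/τ₀²) = 0.660178/(0.660178+0.841680) = 0.43957.
Posterior mean = w·x̄ + (1−w)·μ₀ = 0.43957·46.17 + 0.56043·53.45 = 50.250. Posterior variance = 1/(0.660178+0.841680) = 0.665842, so SD = 0.816.

Posterior mean ≈ 50.250; posterior SD ≈ 0.816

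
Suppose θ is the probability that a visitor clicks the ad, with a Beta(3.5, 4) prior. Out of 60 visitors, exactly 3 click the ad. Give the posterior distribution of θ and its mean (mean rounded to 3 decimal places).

Posterior: Beta(6.5, 61); mean ≈ 0.096

Observing 3 successes and 57 failures updates Beta(3.5, 4) by adding the success and failure counts to the two shape parameters: α = 3.5+3 = 6.5, β = 4+57 = 61.
Posterior mean = α/(α+β) = 6.5/67.5 = 0.096.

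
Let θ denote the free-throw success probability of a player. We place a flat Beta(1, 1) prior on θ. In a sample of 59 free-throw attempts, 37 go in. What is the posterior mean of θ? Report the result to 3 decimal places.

Observing 37 successes and 22 failures updates Beta(1, 1) by adding the success and failure counts to the two shape parameters: α = 1+37 = 38, β = 1+22 = 23.
E[θ | data] = 38/(38+23) = 0.623.

Posterior mean ≈ 0.623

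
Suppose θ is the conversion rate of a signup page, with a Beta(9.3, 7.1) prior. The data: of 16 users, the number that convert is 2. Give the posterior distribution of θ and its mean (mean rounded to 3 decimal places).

Posterior: Beta(11.3, 21.1); mean ≈ 0.349

Observing 2 successes and 14 failures updates Beta(9.3, 7.1) by adding the success and failure counts to the two shape parameters: α = 9.3+2 = 11.3, β = 7.1+14 = 21.1.
Posterior mean = α/(α+β) = 11.3/32.4 = 0.349.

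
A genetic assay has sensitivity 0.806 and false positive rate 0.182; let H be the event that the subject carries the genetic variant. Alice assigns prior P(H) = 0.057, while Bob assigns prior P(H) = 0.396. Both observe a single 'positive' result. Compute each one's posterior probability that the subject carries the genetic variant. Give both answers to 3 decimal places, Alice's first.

Alice: 0.211; Bob: 0.744

P('+'|H) = 0.806, P('+'|¬H) = 0.182.
Alice: numerator 0.806·0.057 = 0.045942; evidence = 0.045942+0.182·0.943 = 0.21757; posterior = 0.211.
Bob: numerator 0.806·0.396 = 0.31918; evidence = 0.31918+0.182·0.604 = 0.42910; posterior = 0.744.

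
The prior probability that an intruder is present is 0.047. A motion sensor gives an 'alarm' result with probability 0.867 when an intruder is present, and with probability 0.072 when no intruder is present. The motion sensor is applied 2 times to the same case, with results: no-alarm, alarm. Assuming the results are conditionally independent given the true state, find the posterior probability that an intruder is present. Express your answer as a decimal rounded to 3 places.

Posterior P(H) ≈ 0.078

With H the event that an intruder is present, the joint likelihood of the observed sequence is P(data|H) = 0.133·0.867 = 0.11531 and P(data|¬H) = 0.928·0.072 = 0.066816.
Bayes: P(H|data) = 0.047·0.11531 / (0.047·0.11531 + 0.953·0.066816) = 0.0054196/0.069095 = 0.0784.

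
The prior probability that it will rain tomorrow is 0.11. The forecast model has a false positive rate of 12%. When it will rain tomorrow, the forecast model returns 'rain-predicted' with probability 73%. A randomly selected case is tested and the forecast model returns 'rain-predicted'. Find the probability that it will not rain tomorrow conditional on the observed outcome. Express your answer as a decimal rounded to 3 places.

Let H be the event that it will rain tomorrow. P(H) = 0.11, so P(¬H) = 0.89. With E the 'rain-predicted' result, P(E|H) = 0.73 and P(E|¬H) = 0.12.
P(E) = 0.73·0.11 + 0.12·0.89 = 0.080300 + 0.10680 = 0.18710.
By Bayes' theorem, P(H|E) = 0.080300 / 0.18710 = 0.429. Hence P(¬H|E) = 1 − 0.429 = 0.571.

P(¬H | E) ≈ 0.571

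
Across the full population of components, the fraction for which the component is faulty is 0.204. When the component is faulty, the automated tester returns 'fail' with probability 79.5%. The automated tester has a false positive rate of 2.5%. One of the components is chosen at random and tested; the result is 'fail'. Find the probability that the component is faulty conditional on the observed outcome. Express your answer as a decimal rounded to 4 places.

Write H for 'the component is faulty'. Prior odds H:¬H = 0.204/0.796 = 0.25628. For the 'fail' outcome, the likelihood ratio is 0.795/0.025 = 31.800.
Posterior odds = 0.25628 × 31.800 = 8.1497, so P(H|E) = 8.1497/(1+8.1497) = 0.8907.

P(H | E) ≈ 0.8907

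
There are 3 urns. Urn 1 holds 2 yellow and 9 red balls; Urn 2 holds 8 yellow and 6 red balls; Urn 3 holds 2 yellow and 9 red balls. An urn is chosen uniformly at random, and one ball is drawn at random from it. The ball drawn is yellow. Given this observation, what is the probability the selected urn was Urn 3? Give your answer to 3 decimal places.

Tabulate prior·likelihood by source: [1] prior 0.333333, lik 0.1818, product 0.06061; [2] prior 0.333333, lik 0.5714, product 0.1905; [3] prior 0.333333, lik 0.1818, product 0.06061.
Normalizing constant = 0.31169; the posterior for Urn 3 is its product over the sum, 0.06061/0.31169 = 0.194.

Posterior probability ≈ 0.194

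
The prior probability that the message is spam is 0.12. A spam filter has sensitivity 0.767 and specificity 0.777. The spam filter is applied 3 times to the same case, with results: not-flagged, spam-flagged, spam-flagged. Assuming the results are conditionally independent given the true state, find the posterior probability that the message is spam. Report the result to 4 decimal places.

Posterior P(H) ≈ 0.3260

Let H be the event that the message is spam; start with P(H) = 0.12. P('spam-flagged'|H) = 0.767, P('spam-flagged'|¬H) = 0.223.
Update on result 1 ('not-flagged'): P(H) ← 0.233·0.1200 / (0.233·0.1200 + 0.777·0.8800) = 0.027960/0.71172 = 0.0393.
Update on result 2 ('spam-flagged'): P(H) ← 0.767·0.0393 / (0.767·0.0393 + 0.223·0.9607) = 0.030132/0.24437 = 0.1233.
Update on result 3 ('spam-flagged'): P(H) ← 0.767·0.1233 / (0.767·0.1233 + 0.223·0.8767) = 0.094573/0.29008 = 0.3260.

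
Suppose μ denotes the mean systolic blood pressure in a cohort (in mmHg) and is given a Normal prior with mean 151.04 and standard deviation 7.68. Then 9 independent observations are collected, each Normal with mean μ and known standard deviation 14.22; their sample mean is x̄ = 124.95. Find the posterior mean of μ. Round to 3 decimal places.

Posterior mean ≈ 132.147

With known σ, the Normal prior is conjugate. Weight on the data is w = (n/σ²)/(n/σ² + 1/τ₀²) = 0.0445085/(0.0445085+0.0169542) = 0.72415.
Posterior mean = w·x̄ + (1−w)·μ₀ = 0.72415·124.95 + 0.27585·151.04 = 132.147.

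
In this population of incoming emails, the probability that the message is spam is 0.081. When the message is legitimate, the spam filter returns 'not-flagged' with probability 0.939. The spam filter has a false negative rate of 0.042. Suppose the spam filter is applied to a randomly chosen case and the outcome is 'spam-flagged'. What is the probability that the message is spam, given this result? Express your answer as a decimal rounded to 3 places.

P(H | E) ≈ 0.581

Write H for 'the message is spam'. Prior odds H:¬H = 0.081/0.919 = 0.088139. For the 'spam-flagged' outcome, the likelihood ratio is 0.958/0.061 = 15.705.
Posterior odds = 0.088139 × 15.705 = 1.3842, so P(H|E) = 1.3842/(1+1.3842) = 0.581.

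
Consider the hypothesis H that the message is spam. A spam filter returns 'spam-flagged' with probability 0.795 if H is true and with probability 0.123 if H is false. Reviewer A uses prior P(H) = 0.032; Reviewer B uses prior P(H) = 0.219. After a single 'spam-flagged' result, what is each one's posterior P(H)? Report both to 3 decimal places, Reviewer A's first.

P('+'|H) = 0.795, P('+'|¬H) = 0.123.
Reviewer A: numerator 0.795·0.032 = 0.025440; evidence = 0.025440+0.123·0.968 = 0.14450; posterior = 0.176.
Reviewer B: numerator 0.795·0.219 = 0.17411; evidence = 0.17411+0.123·0.781 = 0.27017; posterior = 0.644.

Reviewer A: 0.176; Reviewer B: 0.644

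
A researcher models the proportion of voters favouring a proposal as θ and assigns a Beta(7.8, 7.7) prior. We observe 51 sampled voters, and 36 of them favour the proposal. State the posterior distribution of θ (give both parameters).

Posterior: Beta(43.8, 22.7)

Observing 36 successes and 15 failures updates Beta(7.8, 7.7) by adding the success and failure counts to the two shape parameters: α = 7.8+36 = 43.8, β = 7.7+15 = 22.7.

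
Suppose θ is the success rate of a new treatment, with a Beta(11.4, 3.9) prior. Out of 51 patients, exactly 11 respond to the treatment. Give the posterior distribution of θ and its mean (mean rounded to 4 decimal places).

Posterior: Beta(22.4, 43.9); mean ≈ 0.3379

Observing 11 successes and 40 failures updates Beta(11.4, 3.9) by adding the success and failure counts to the two shape parameters: α = 11.4+11 = 22.4, β = 3.9+40 = 43.9.
Posterior mean = α/(α+β) = 22.4/66.3 = 0.3379.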